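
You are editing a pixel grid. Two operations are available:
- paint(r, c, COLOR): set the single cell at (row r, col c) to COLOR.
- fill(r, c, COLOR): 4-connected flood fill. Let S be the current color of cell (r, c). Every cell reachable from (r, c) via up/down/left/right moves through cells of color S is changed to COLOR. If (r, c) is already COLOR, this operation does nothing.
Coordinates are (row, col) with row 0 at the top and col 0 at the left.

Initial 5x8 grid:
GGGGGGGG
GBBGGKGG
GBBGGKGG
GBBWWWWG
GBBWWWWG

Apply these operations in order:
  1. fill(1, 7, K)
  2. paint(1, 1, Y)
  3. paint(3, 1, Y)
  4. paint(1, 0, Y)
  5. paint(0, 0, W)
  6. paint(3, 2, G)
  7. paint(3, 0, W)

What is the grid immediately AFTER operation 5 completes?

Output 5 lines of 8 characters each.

Answer: WKKKKKKK
YYBKKKKK
KBBKKKKK
KYBWWWWK
KBBWWWWK

Derivation:
After op 1 fill(1,7,K) [22 cells changed]:
KKKKKKKK
KBBKKKKK
KBBKKKKK
KBBWWWWK
KBBWWWWK
After op 2 paint(1,1,Y):
KKKKKKKK
KYBKKKKK
KBBKKKKK
KBBWWWWK
KBBWWWWK
After op 3 paint(3,1,Y):
KKKKKKKK
KYBKKKKK
KBBKKKKK
KYBWWWWK
KBBWWWWK
After op 4 paint(1,0,Y):
KKKKKKKK
YYBKKKKK
KBBKKKKK
KYBWWWWK
KBBWWWWK
After op 5 paint(0,0,W):
WKKKKKKK
YYBKKKKK
KBBKKKKK
KYBWWWWK
KBBWWWWK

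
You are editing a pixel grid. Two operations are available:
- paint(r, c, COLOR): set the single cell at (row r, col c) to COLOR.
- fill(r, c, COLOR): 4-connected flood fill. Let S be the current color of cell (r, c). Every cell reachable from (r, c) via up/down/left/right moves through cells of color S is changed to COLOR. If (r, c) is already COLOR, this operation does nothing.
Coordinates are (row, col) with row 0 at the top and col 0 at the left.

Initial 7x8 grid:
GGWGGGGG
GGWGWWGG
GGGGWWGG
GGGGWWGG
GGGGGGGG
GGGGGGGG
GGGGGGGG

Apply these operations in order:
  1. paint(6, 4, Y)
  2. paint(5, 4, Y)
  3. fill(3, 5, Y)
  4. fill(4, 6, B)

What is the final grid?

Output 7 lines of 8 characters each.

After op 1 paint(6,4,Y):
GGWGGGGG
GGWGWWGG
GGGGWWGG
GGGGWWGG
GGGGGGGG
GGGGGGGG
GGGGYGGG
After op 2 paint(5,4,Y):
GGWGGGGG
GGWGWWGG
GGGGWWGG
GGGGWWGG
GGGGGGGG
GGGGYGGG
GGGGYGGG
After op 3 fill(3,5,Y) [6 cells changed]:
GGWGGGGG
GGWGYYGG
GGGGYYGG
GGGGYYGG
GGGGGGGG
GGGGYGGG
GGGGYGGG
After op 4 fill(4,6,B) [46 cells changed]:
BBWBBBBB
BBWBYYBB
BBBBYYBB
BBBBYYBB
BBBBBBBB
BBBBYBBB
BBBBYBBB

Answer: BBWBBBBB
BBWBYYBB
BBBBYYBB
BBBBYYBB
BBBBBBBB
BBBBYBBB
BBBBYBBB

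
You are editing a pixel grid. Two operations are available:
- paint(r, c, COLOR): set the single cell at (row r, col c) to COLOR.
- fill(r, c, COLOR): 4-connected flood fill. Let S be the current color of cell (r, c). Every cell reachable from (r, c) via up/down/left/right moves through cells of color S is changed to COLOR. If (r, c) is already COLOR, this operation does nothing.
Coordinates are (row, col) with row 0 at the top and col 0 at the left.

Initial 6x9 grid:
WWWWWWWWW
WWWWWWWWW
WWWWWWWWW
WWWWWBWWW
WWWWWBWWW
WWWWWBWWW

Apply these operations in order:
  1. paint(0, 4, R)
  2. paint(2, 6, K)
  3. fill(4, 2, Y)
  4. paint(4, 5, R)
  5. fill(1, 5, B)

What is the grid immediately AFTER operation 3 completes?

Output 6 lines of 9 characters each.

After op 1 paint(0,4,R):
WWWWRWWWW
WWWWWWWWW
WWWWWWWWW
WWWWWBWWW
WWWWWBWWW
WWWWWBWWW
After op 2 paint(2,6,K):
WWWWRWWWW
WWWWWWWWW
WWWWWWKWW
WWWWWBWWW
WWWWWBWWW
WWWWWBWWW
After op 3 fill(4,2,Y) [49 cells changed]:
YYYYRYYYY
YYYYYYYYY
YYYYYYKYY
YYYYYBYYY
YYYYYBYYY
YYYYYBYYY

Answer: YYYYRYYYY
YYYYYYYYY
YYYYYYKYY
YYYYYBYYY
YYYYYBYYY
YYYYYBYYY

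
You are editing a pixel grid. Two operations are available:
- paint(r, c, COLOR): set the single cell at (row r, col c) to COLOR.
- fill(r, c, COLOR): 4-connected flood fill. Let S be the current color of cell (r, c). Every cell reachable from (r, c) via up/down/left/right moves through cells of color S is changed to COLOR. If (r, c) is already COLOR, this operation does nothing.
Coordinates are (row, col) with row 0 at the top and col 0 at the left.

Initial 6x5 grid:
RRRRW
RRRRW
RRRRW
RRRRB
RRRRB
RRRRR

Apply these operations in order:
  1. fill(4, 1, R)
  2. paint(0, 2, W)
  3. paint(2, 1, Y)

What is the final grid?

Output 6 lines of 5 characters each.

After op 1 fill(4,1,R) [0 cells changed]:
RRRRW
RRRRW
RRRRW
RRRRB
RRRRB
RRRRR
After op 2 paint(0,2,W):
RRWRW
RRRRW
RRRRW
RRRRB
RRRRB
RRRRR
After op 3 paint(2,1,Y):
RRWRW
RRRRW
RYRRW
RRRRB
RRRRB
RRRRR

Answer: RRWRW
RRRRW
RYRRW
RRRRB
RRRRB
RRRRR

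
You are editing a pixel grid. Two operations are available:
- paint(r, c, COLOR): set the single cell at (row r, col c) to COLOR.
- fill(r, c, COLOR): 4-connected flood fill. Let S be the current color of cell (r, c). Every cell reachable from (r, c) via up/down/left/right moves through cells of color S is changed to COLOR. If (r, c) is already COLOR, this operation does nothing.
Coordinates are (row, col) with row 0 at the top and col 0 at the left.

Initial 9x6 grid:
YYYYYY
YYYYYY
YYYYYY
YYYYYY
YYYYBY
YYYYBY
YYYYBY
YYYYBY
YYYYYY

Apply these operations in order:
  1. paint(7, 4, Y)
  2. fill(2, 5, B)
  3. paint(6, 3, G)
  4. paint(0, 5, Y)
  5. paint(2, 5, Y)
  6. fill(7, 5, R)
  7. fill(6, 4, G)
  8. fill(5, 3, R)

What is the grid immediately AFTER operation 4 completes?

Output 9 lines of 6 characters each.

Answer: BBBBBY
BBBBBB
BBBBBB
BBBBBB
BBBBBB
BBBBBB
BBBGBB
BBBBBB
BBBBBB

Derivation:
After op 1 paint(7,4,Y):
YYYYYY
YYYYYY
YYYYYY
YYYYYY
YYYYBY
YYYYBY
YYYYBY
YYYYYY
YYYYYY
After op 2 fill(2,5,B) [51 cells changed]:
BBBBBB
BBBBBB
BBBBBB
BBBBBB
BBBBBB
BBBBBB
BBBBBB
BBBBBB
BBBBBB
After op 3 paint(6,3,G):
BBBBBB
BBBBBB
BBBBBB
BBBBBB
BBBBBB
BBBBBB
BBBGBB
BBBBBB
BBBBBB
After op 4 paint(0,5,Y):
BBBBBY
BBBBBB
BBBBBB
BBBBBB
BBBBBB
BBBBBB
BBBGBB
BBBBBB
BBBBBB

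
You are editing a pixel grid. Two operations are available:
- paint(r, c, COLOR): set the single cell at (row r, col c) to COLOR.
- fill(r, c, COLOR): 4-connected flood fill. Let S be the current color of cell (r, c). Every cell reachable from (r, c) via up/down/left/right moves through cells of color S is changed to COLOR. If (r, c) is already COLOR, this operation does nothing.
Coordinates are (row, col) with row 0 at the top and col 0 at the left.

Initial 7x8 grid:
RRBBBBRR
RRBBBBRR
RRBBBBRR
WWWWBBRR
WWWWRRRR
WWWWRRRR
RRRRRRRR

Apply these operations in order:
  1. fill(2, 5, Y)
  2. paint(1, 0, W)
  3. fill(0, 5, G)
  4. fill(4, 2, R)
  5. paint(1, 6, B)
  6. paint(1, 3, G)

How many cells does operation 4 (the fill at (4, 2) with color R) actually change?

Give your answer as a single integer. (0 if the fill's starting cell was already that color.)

Answer: 12

Derivation:
After op 1 fill(2,5,Y) [14 cells changed]:
RRYYYYRR
RRYYYYRR
RRYYYYRR
WWWWYYRR
WWWWRRRR
WWWWRRRR
RRRRRRRR
After op 2 paint(1,0,W):
RRYYYYRR
WRYYYYRR
RRYYYYRR
WWWWYYRR
WWWWRRRR
WWWWRRRR
RRRRRRRR
After op 3 fill(0,5,G) [14 cells changed]:
RRGGGGRR
WRGGGGRR
RRGGGGRR
WWWWGGRR
WWWWRRRR
WWWWRRRR
RRRRRRRR
After op 4 fill(4,2,R) [12 cells changed]:
RRGGGGRR
WRGGGGRR
RRGGGGRR
RRRRGGRR
RRRRRRRR
RRRRRRRR
RRRRRRRR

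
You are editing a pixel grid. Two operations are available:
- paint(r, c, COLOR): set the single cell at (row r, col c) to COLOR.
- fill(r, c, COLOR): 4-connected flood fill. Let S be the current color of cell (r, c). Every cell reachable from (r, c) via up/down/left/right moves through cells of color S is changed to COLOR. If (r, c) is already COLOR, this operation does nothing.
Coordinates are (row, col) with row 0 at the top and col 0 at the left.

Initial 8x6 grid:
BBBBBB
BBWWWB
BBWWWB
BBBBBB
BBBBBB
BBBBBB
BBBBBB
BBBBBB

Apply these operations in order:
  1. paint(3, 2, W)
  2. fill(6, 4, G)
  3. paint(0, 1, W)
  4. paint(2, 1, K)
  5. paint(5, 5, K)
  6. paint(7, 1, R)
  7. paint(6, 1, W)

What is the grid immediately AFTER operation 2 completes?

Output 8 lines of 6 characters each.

After op 1 paint(3,2,W):
BBBBBB
BBWWWB
BBWWWB
BBWBBB
BBBBBB
BBBBBB
BBBBBB
BBBBBB
After op 2 fill(6,4,G) [41 cells changed]:
GGGGGG
GGWWWG
GGWWWG
GGWGGG
GGGGGG
GGGGGG
GGGGGG
GGGGGG

Answer: GGGGGG
GGWWWG
GGWWWG
GGWGGG
GGGGGG
GGGGGG
GGGGGG
GGGGGG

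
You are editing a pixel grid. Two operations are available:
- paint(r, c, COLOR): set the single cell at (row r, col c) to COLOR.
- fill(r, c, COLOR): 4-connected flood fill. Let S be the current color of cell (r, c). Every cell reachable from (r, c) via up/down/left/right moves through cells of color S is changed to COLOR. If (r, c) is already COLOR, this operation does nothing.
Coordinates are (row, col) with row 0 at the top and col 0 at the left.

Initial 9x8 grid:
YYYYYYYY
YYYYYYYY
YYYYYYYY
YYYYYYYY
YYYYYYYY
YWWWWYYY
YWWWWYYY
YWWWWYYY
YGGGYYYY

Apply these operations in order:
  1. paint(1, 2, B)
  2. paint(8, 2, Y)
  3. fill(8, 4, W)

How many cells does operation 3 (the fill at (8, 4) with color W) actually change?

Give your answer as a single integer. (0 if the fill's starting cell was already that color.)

After op 1 paint(1,2,B):
YYYYYYYY
YYBYYYYY
YYYYYYYY
YYYYYYYY
YYYYYYYY
YWWWWYYY
YWWWWYYY
YWWWWYYY
YGGGYYYY
After op 2 paint(8,2,Y):
YYYYYYYY
YYBYYYYY
YYYYYYYY
YYYYYYYY
YYYYYYYY
YWWWWYYY
YWWWWYYY
YWWWWYYY
YGYGYYYY
After op 3 fill(8,4,W) [56 cells changed]:
WWWWWWWW
WWBWWWWW
WWWWWWWW
WWWWWWWW
WWWWWWWW
WWWWWWWW
WWWWWWWW
WWWWWWWW
WGYGWWWW

Answer: 56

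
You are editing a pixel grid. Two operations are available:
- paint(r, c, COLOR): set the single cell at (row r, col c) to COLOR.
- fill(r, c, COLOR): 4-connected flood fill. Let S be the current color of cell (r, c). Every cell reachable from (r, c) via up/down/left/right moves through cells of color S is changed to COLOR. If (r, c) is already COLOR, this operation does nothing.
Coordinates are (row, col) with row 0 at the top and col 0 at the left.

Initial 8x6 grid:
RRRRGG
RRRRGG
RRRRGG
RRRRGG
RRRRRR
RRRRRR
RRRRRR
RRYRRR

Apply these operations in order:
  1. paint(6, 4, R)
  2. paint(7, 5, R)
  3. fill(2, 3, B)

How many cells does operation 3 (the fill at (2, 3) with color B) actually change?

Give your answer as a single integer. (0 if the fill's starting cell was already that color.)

After op 1 paint(6,4,R):
RRRRGG
RRRRGG
RRRRGG
RRRRGG
RRRRRR
RRRRRR
RRRRRR
RRYRRR
After op 2 paint(7,5,R):
RRRRGG
RRRRGG
RRRRGG
RRRRGG
RRRRRR
RRRRRR
RRRRRR
RRYRRR
After op 3 fill(2,3,B) [39 cells changed]:
BBBBGG
BBBBGG
BBBBGG
BBBBGG
BBBBBB
BBBBBB
BBBBBB
BBYBBB

Answer: 39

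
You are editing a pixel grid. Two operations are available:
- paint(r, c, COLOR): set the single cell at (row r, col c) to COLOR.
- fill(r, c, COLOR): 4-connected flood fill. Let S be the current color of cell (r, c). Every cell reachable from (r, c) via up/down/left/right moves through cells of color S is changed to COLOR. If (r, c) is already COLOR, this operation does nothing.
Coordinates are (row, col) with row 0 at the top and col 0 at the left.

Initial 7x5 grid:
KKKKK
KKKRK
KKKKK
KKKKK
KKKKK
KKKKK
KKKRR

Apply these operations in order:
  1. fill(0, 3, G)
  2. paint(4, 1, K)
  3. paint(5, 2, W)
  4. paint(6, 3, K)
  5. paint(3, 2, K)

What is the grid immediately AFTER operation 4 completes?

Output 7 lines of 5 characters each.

Answer: GGGGG
GGGRG
GGGGG
GGGGG
GKGGG
GGWGG
GGGKR

Derivation:
After op 1 fill(0,3,G) [32 cells changed]:
GGGGG
GGGRG
GGGGG
GGGGG
GGGGG
GGGGG
GGGRR
After op 2 paint(4,1,K):
GGGGG
GGGRG
GGGGG
GGGGG
GKGGG
GGGGG
GGGRR
After op 3 paint(5,2,W):
GGGGG
GGGRG
GGGGG
GGGGG
GKGGG
GGWGG
GGGRR
After op 4 paint(6,3,K):
GGGGG
GGGRG
GGGGG
GGGGG
GKGGG
GGWGG
GGGKR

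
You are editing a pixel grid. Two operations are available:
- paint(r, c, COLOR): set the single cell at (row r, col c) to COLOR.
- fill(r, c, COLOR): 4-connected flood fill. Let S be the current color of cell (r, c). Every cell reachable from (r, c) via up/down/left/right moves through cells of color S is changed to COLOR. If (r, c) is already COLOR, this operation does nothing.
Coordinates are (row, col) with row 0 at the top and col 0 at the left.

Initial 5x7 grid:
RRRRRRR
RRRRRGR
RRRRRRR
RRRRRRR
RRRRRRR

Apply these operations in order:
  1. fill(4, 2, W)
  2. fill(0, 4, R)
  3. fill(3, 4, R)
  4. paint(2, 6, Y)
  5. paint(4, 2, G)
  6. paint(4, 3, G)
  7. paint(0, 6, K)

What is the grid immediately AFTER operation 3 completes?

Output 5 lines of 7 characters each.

Answer: RRRRRRR
RRRRRGR
RRRRRRR
RRRRRRR
RRRRRRR

Derivation:
After op 1 fill(4,2,W) [34 cells changed]:
WWWWWWW
WWWWWGW
WWWWWWW
WWWWWWW
WWWWWWW
After op 2 fill(0,4,R) [34 cells changed]:
RRRRRRR
RRRRRGR
RRRRRRR
RRRRRRR
RRRRRRR
After op 3 fill(3,4,R) [0 cells changed]:
RRRRRRR
RRRRRGR
RRRRRRR
RRRRRRR
RRRRRRR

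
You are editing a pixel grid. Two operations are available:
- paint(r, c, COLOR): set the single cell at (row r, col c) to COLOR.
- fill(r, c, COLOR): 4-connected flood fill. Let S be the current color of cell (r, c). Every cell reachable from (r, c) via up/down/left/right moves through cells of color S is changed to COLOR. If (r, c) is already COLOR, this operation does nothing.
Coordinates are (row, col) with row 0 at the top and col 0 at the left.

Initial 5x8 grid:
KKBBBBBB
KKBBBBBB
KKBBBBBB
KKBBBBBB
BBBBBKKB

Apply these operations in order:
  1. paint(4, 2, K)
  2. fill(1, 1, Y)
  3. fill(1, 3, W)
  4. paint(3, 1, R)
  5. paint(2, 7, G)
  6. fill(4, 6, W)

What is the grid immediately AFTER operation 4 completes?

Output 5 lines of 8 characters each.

After op 1 paint(4,2,K):
KKBBBBBB
KKBBBBBB
KKBBBBBB
KKBBBBBB
BBKBBKKB
After op 2 fill(1,1,Y) [8 cells changed]:
YYBBBBBB
YYBBBBBB
YYBBBBBB
YYBBBBBB
BBKBBKKB
After op 3 fill(1,3,W) [27 cells changed]:
YYWWWWWW
YYWWWWWW
YYWWWWWW
YYWWWWWW
BBKWWKKW
After op 4 paint(3,1,R):
YYWWWWWW
YYWWWWWW
YYWWWWWW
YRWWWWWW
BBKWWKKW

Answer: YYWWWWWW
YYWWWWWW
YYWWWWWW
YRWWWWWW
BBKWWKKW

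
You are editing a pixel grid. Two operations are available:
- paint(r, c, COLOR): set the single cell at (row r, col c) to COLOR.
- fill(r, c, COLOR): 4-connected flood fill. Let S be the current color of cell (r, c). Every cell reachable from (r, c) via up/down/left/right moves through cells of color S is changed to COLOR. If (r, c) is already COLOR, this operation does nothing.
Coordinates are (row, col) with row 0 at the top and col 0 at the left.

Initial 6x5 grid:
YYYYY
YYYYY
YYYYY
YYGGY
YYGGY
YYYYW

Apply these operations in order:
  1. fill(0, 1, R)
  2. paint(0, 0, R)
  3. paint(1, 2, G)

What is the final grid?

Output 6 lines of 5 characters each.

Answer: RRRRR
RRGRR
RRRRR
RRGGR
RRGGR
RRRRW

Derivation:
After op 1 fill(0,1,R) [25 cells changed]:
RRRRR
RRRRR
RRRRR
RRGGR
RRGGR
RRRRW
After op 2 paint(0,0,R):
RRRRR
RRRRR
RRRRR
RRGGR
RRGGR
RRRRW
After op 3 paint(1,2,G):
RRRRR
RRGRR
RRRRR
RRGGR
RRGGR
RRRRW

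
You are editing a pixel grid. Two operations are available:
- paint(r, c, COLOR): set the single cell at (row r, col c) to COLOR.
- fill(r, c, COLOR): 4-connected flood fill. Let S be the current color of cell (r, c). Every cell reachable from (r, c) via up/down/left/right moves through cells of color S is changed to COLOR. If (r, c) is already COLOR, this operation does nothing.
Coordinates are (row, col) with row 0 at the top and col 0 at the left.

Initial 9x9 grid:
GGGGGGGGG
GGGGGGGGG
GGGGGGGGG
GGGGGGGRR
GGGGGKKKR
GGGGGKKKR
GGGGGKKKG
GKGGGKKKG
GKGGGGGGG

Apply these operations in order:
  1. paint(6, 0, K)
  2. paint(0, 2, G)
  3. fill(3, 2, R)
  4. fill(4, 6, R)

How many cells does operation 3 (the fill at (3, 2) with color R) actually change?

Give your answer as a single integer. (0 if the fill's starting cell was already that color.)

After op 1 paint(6,0,K):
GGGGGGGGG
GGGGGGGGG
GGGGGGGGG
GGGGGGGRR
GGGGGKKKR
GGGGGKKKR
KGGGGKKKG
GKGGGKKKG
GKGGGGGGG
After op 2 paint(0,2,G):
GGGGGGGGG
GGGGGGGGG
GGGGGGGGG
GGGGGGGRR
GGGGGKKKR
GGGGGKKKR
KGGGGKKKG
GKGGGKKKG
GKGGGGGGG
After op 3 fill(3,2,R) [60 cells changed]:
RRRRRRRRR
RRRRRRRRR
RRRRRRRRR
RRRRRRRRR
RRRRRKKKR
RRRRRKKKR
KRRRRKKKR
GKRRRKKKR
GKRRRRRRR

Answer: 60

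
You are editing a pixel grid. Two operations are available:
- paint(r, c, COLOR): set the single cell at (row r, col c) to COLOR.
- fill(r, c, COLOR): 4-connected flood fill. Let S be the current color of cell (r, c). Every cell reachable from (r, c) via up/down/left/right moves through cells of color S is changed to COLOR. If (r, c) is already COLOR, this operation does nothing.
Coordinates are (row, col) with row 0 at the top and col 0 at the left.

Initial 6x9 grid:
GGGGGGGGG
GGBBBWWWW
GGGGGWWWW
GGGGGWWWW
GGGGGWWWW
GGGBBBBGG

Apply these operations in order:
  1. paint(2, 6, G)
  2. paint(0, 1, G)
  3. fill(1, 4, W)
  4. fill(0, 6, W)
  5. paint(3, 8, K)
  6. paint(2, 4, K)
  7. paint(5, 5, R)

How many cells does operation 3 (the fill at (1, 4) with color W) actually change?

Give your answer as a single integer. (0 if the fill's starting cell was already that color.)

Answer: 3

Derivation:
After op 1 paint(2,6,G):
GGGGGGGGG
GGBBBWWWW
GGGGGWGWW
GGGGGWWWW
GGGGGWWWW
GGGBBBBGG
After op 2 paint(0,1,G):
GGGGGGGGG
GGBBBWWWW
GGGGGWGWW
GGGGGWWWW
GGGGGWWWW
GGGBBBBGG
After op 3 fill(1,4,W) [3 cells changed]:
GGGGGGGGG
GGWWWWWWW
GGGGGWGWW
GGGGGWWWW
GGGGGWWWW
GGGBBBBGG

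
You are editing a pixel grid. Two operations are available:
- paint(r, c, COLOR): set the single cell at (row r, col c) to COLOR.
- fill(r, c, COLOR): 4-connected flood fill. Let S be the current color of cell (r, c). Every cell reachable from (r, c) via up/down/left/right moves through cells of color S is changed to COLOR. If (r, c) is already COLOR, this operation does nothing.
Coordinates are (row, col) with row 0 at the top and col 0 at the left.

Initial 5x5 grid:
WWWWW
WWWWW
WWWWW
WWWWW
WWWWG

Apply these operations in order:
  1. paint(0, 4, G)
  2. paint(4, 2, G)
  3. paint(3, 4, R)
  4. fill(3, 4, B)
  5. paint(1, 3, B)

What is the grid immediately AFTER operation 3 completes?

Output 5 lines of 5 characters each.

Answer: WWWWG
WWWWW
WWWWW
WWWWR
WWGWG

Derivation:
After op 1 paint(0,4,G):
WWWWG
WWWWW
WWWWW
WWWWW
WWWWG
After op 2 paint(4,2,G):
WWWWG
WWWWW
WWWWW
WWWWW
WWGWG
After op 3 paint(3,4,R):
WWWWG
WWWWW
WWWWW
WWWWR
WWGWG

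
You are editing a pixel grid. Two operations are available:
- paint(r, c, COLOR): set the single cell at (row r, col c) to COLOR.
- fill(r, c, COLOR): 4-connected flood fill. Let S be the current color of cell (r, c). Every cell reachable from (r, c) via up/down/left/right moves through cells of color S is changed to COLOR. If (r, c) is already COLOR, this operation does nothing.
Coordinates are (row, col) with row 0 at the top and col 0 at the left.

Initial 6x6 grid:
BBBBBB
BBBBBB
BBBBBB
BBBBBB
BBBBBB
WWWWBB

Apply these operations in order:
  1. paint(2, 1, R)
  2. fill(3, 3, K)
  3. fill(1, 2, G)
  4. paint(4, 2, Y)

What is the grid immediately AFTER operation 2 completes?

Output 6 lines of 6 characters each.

Answer: KKKKKK
KKKKKK
KRKKKK
KKKKKK
KKKKKK
WWWWKK

Derivation:
After op 1 paint(2,1,R):
BBBBBB
BBBBBB
BRBBBB
BBBBBB
BBBBBB
WWWWBB
After op 2 fill(3,3,K) [31 cells changed]:
KKKKKK
KKKKKK
KRKKKK
KKKKKK
KKKKKK
WWWWKK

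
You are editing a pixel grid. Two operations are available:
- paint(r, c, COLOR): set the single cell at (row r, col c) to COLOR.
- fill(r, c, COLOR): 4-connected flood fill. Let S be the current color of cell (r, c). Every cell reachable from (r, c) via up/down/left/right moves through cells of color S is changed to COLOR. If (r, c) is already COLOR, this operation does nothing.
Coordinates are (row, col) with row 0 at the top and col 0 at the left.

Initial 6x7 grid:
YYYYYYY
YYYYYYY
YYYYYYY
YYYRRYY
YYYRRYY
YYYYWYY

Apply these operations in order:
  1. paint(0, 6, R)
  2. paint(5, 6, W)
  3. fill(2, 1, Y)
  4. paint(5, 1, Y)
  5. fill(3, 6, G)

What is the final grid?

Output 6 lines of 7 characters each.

After op 1 paint(0,6,R):
YYYYYYR
YYYYYYY
YYYYYYY
YYYRRYY
YYYRRYY
YYYYWYY
After op 2 paint(5,6,W):
YYYYYYR
YYYYYYY
YYYYYYY
YYYRRYY
YYYRRYY
YYYYWYW
After op 3 fill(2,1,Y) [0 cells changed]:
YYYYYYR
YYYYYYY
YYYYYYY
YYYRRYY
YYYRRYY
YYYYWYW
After op 4 paint(5,1,Y):
YYYYYYR
YYYYYYY
YYYYYYY
YYYRRYY
YYYRRYY
YYYYWYW
After op 5 fill(3,6,G) [35 cells changed]:
GGGGGGR
GGGGGGG
GGGGGGG
GGGRRGG
GGGRRGG
GGGGWGW

Answer: GGGGGGR
GGGGGGG
GGGGGGG
GGGRRGG
GGGRRGG
GGGGWGW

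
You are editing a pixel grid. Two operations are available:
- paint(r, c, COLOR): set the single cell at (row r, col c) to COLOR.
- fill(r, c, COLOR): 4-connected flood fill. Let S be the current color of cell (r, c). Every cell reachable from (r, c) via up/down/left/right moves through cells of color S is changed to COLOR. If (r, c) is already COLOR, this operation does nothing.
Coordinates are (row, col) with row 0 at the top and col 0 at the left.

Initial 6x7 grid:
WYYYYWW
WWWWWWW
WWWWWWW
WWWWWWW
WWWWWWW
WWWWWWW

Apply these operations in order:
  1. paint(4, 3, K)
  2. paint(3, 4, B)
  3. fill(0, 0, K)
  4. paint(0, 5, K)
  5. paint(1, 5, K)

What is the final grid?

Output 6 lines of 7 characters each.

After op 1 paint(4,3,K):
WYYYYWW
WWWWWWW
WWWWWWW
WWWWWWW
WWWKWWW
WWWWWWW
After op 2 paint(3,4,B):
WYYYYWW
WWWWWWW
WWWWWWW
WWWWBWW
WWWKWWW
WWWWWWW
After op 3 fill(0,0,K) [36 cells changed]:
KYYYYKK
KKKKKKK
KKKKKKK
KKKKBKK
KKKKKKK
KKKKKKK
After op 4 paint(0,5,K):
KYYYYKK
KKKKKKK
KKKKKKK
KKKKBKK
KKKKKKK
KKKKKKK
After op 5 paint(1,5,K):
KYYYYKK
KKKKKKK
KKKKKKK
KKKKBKK
KKKKKKK
KKKKKKK

Answer: KYYYYKK
KKKKKKK
KKKKKKK
KKKKBKK
KKKKKKK
KKKKKKK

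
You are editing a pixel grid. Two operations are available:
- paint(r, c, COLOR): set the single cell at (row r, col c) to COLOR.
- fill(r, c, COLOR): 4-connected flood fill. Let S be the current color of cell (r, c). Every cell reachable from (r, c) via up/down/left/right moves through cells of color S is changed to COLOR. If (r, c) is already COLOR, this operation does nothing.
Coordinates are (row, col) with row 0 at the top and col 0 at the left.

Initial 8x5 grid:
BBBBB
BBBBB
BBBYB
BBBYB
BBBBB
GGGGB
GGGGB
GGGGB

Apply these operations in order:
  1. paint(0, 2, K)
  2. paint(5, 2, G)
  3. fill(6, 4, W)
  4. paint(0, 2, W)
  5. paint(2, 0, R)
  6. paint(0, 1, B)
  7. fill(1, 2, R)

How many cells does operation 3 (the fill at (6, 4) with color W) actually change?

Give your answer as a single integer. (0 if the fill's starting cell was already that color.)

Answer: 25

Derivation:
After op 1 paint(0,2,K):
BBKBB
BBBBB
BBBYB
BBBYB
BBBBB
GGGGB
GGGGB
GGGGB
After op 2 paint(5,2,G):
BBKBB
BBBBB
BBBYB
BBBYB
BBBBB
GGGGB
GGGGB
GGGGB
After op 3 fill(6,4,W) [25 cells changed]:
WWKWW
WWWWW
WWWYW
WWWYW
WWWWW
GGGGW
GGGGW
GGGGW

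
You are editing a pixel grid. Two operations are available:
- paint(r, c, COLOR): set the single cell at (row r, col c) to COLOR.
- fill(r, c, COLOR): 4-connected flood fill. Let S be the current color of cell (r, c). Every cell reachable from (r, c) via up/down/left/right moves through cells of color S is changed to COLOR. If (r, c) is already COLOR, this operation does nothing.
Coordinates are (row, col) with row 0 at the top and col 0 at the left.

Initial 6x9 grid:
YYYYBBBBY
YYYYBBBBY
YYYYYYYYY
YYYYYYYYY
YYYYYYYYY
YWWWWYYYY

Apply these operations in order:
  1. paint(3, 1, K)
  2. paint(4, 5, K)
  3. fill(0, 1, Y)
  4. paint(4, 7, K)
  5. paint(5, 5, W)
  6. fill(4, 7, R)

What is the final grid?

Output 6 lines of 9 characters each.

After op 1 paint(3,1,K):
YYYYBBBBY
YYYYBBBBY
YYYYYYYYY
YKYYYYYYY
YYYYYYYYY
YWWWWYYYY
After op 2 paint(4,5,K):
YYYYBBBBY
YYYYBBBBY
YYYYYYYYY
YKYYYYYYY
YYYYYKYYY
YWWWWYYYY
After op 3 fill(0,1,Y) [0 cells changed]:
YYYYBBBBY
YYYYBBBBY
YYYYYYYYY
YKYYYYYYY
YYYYYKYYY
YWWWWYYYY
After op 4 paint(4,7,K):
YYYYBBBBY
YYYYBBBBY
YYYYYYYYY
YKYYYYYYY
YYYYYKYKY
YWWWWYYYY
After op 5 paint(5,5,W):
YYYYBBBBY
YYYYBBBBY
YYYYYYYYY
YKYYYYYYY
YYYYYKYKY
YWWWWWYYY
After op 6 fill(4,7,R) [1 cells changed]:
YYYYBBBBY
YYYYBBBBY
YYYYYYYYY
YKYYYYYYY
YYYYYKYRY
YWWWWWYYY

Answer: YYYYBBBBY
YYYYBBBBY
YYYYYYYYY
YKYYYYYYY
YYYYYKYRY
YWWWWWYYY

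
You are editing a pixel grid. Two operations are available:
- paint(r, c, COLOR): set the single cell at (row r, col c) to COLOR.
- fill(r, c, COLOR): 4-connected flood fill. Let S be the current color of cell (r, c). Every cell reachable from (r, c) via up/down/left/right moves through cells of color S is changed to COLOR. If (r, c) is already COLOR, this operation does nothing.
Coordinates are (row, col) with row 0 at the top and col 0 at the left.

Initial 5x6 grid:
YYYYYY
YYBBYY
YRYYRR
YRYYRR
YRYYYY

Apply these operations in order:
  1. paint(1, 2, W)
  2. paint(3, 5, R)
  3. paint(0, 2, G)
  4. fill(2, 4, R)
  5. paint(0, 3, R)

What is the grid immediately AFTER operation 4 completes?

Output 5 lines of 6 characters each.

Answer: YYGYYY
YYWBYY
YRYYRR
YRYYRR
YRYYYY

Derivation:
After op 1 paint(1,2,W):
YYYYYY
YYWBYY
YRYYRR
YRYYRR
YRYYYY
After op 2 paint(3,5,R):
YYYYYY
YYWBYY
YRYYRR
YRYYRR
YRYYYY
After op 3 paint(0,2,G):
YYGYYY
YYWBYY
YRYYRR
YRYYRR
YRYYYY
After op 4 fill(2,4,R) [0 cells changed]:
YYGYYY
YYWBYY
YRYYRR
YRYYRR
YRYYYY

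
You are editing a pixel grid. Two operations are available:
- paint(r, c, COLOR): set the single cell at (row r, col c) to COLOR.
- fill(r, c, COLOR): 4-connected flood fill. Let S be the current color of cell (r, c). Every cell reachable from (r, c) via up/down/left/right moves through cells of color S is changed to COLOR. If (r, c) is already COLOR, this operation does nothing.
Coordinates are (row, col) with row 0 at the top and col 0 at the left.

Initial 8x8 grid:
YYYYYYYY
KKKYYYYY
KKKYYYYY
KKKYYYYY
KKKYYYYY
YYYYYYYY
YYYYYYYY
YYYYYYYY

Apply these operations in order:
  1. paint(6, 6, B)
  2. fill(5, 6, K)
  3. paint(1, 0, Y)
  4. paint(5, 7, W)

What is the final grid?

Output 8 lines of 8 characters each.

Answer: KKKKKKKK
YKKKKKKK
KKKKKKKK
KKKKKKKK
KKKKKKKK
KKKKKKKW
KKKKKKBK
KKKKKKKK

Derivation:
After op 1 paint(6,6,B):
YYYYYYYY
KKKYYYYY
KKKYYYYY
KKKYYYYY
KKKYYYYY
YYYYYYYY
YYYYYYBY
YYYYYYYY
After op 2 fill(5,6,K) [51 cells changed]:
KKKKKKKK
KKKKKKKK
KKKKKKKK
KKKKKKKK
KKKKKKKK
KKKKKKKK
KKKKKKBK
KKKKKKKK
After op 3 paint(1,0,Y):
KKKKKKKK
YKKKKKKK
KKKKKKKK
KKKKKKKK
KKKKKKKK
KKKKKKKK
KKKKKKBK
KKKKKKKK
After op 4 paint(5,7,W):
KKKKKKKK
YKKKKKKK
KKKKKKKK
KKKKKKKK
KKKKKKKK
KKKKKKKW
KKKKKKBK
KKKKKKKK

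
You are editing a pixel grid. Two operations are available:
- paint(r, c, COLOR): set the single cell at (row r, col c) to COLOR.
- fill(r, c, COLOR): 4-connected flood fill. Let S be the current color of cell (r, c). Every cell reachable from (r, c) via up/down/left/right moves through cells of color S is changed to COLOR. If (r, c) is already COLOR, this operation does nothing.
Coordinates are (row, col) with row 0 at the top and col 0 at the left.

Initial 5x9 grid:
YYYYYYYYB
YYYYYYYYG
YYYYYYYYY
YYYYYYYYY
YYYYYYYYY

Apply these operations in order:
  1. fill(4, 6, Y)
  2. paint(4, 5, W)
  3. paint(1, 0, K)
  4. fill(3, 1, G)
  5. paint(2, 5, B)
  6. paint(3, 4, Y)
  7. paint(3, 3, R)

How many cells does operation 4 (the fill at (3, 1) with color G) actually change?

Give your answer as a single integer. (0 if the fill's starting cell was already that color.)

After op 1 fill(4,6,Y) [0 cells changed]:
YYYYYYYYB
YYYYYYYYG
YYYYYYYYY
YYYYYYYYY
YYYYYYYYY
After op 2 paint(4,5,W):
YYYYYYYYB
YYYYYYYYG
YYYYYYYYY
YYYYYYYYY
YYYYYWYYY
After op 3 paint(1,0,K):
YYYYYYYYB
KYYYYYYYG
YYYYYYYYY
YYYYYYYYY
YYYYYWYYY
After op 4 fill(3,1,G) [41 cells changed]:
GGGGGGGGB
KGGGGGGGG
GGGGGGGGG
GGGGGGGGG
GGGGGWGGG

Answer: 41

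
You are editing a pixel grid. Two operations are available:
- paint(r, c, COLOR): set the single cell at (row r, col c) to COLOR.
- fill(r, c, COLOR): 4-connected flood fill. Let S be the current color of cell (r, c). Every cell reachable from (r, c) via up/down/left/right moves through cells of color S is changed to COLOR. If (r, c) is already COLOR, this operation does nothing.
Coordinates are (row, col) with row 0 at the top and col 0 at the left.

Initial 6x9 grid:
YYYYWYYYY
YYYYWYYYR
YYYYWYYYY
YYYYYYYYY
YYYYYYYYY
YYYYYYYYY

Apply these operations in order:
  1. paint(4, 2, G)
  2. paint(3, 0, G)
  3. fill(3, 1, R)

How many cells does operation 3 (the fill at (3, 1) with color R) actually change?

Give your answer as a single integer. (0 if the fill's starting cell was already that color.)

Answer: 48

Derivation:
After op 1 paint(4,2,G):
YYYYWYYYY
YYYYWYYYR
YYYYWYYYY
YYYYYYYYY
YYGYYYYYY
YYYYYYYYY
After op 2 paint(3,0,G):
YYYYWYYYY
YYYYWYYYR
YYYYWYYYY
GYYYYYYYY
YYGYYYYYY
YYYYYYYYY
After op 3 fill(3,1,R) [48 cells changed]:
RRRRWRRRR
RRRRWRRRR
RRRRWRRRR
GRRRRRRRR
RRGRRRRRR
RRRRRRRRR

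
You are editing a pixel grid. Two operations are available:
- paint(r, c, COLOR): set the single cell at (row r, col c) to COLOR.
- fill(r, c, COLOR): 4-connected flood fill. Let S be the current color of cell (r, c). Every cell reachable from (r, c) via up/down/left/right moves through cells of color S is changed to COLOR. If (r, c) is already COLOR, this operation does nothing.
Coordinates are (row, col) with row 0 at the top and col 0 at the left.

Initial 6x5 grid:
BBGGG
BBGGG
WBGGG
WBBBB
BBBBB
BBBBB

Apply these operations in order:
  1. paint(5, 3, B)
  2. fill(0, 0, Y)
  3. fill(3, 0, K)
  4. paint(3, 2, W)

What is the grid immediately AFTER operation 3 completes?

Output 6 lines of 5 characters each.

After op 1 paint(5,3,B):
BBGGG
BBGGG
WBGGG
WBBBB
BBBBB
BBBBB
After op 2 fill(0,0,Y) [19 cells changed]:
YYGGG
YYGGG
WYGGG
WYYYY
YYYYY
YYYYY
After op 3 fill(3,0,K) [2 cells changed]:
YYGGG
YYGGG
KYGGG
KYYYY
YYYYY
YYYYY

Answer: YYGGG
YYGGG
KYGGG
KYYYY
YYYYY
YYYYY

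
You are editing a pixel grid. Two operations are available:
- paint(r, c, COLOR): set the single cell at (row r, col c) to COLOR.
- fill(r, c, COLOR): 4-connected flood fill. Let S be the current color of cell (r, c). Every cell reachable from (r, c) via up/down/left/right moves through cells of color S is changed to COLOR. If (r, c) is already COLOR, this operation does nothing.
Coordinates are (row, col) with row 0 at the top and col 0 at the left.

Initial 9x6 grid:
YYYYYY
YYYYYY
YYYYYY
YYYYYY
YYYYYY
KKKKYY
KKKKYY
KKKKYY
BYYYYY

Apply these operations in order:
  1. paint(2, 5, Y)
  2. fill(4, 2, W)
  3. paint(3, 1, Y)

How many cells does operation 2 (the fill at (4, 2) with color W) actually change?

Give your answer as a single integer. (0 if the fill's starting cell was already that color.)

Answer: 41

Derivation:
After op 1 paint(2,5,Y):
YYYYYY
YYYYYY
YYYYYY
YYYYYY
YYYYYY
KKKKYY
KKKKYY
KKKKYY
BYYYYY
After op 2 fill(4,2,W) [41 cells changed]:
WWWWWW
WWWWWW
WWWWWW
WWWWWW
WWWWWW
KKKKWW
KKKKWW
KKKKWW
BWWWWW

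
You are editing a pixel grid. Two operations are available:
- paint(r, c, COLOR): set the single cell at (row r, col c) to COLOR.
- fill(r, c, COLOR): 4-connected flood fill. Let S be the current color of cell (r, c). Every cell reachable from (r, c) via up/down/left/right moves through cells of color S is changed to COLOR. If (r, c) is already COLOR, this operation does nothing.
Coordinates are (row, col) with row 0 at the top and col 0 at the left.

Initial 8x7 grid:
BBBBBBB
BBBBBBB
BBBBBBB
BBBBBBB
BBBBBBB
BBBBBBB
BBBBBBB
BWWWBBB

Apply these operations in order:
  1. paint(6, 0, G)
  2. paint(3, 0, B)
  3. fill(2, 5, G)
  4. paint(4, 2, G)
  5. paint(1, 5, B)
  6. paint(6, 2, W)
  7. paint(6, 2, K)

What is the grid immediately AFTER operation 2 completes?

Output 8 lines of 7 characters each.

After op 1 paint(6,0,G):
BBBBBBB
BBBBBBB
BBBBBBB
BBBBBBB
BBBBBBB
BBBBBBB
GBBBBBB
BWWWBBB
After op 2 paint(3,0,B):
BBBBBBB
BBBBBBB
BBBBBBB
BBBBBBB
BBBBBBB
BBBBBBB
GBBBBBB
BWWWBBB

Answer: BBBBBBB
BBBBBBB
BBBBBBB
BBBBBBB
BBBBBBB
BBBBBBB
GBBBBBB
BWWWBBB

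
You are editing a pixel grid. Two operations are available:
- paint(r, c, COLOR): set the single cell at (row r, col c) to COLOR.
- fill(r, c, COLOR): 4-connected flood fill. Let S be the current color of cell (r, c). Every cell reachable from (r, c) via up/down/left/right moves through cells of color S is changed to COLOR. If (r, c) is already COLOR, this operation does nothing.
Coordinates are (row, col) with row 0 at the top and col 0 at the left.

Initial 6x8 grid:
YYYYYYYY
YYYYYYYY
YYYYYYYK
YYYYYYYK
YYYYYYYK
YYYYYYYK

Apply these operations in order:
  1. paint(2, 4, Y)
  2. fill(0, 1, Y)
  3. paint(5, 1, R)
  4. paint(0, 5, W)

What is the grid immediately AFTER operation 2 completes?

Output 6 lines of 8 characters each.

Answer: YYYYYYYY
YYYYYYYY
YYYYYYYK
YYYYYYYK
YYYYYYYK
YYYYYYYK

Derivation:
After op 1 paint(2,4,Y):
YYYYYYYY
YYYYYYYY
YYYYYYYK
YYYYYYYK
YYYYYYYK
YYYYYYYK
After op 2 fill(0,1,Y) [0 cells changed]:
YYYYYYYY
YYYYYYYY
YYYYYYYK
YYYYYYYK
YYYYYYYK
YYYYYYYK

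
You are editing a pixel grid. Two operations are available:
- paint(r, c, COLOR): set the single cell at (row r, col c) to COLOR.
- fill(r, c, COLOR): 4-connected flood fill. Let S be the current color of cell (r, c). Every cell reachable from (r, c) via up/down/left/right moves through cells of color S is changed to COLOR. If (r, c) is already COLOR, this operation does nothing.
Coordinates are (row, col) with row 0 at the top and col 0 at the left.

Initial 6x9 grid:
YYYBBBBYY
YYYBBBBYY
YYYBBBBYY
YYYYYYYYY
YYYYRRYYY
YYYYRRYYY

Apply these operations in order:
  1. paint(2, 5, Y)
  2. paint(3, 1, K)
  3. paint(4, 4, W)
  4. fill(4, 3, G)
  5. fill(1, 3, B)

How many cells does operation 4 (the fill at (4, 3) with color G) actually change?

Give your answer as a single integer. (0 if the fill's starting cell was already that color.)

After op 1 paint(2,5,Y):
YYYBBBBYY
YYYBBBBYY
YYYBBYBYY
YYYYYYYYY
YYYYRRYYY
YYYYRRYYY
After op 2 paint(3,1,K):
YYYBBBBYY
YYYBBBBYY
YYYBBYBYY
YKYYYYYYY
YYYYRRYYY
YYYYRRYYY
After op 3 paint(4,4,W):
YYYBBBBYY
YYYBBBBYY
YYYBBYBYY
YKYYYYYYY
YYYYWRYYY
YYYYRRYYY
After op 4 fill(4,3,G) [38 cells changed]:
GGGBBBBGG
GGGBBBBGG
GGGBBGBGG
GKGGGGGGG
GGGGWRGGG
GGGGRRGGG

Answer: 38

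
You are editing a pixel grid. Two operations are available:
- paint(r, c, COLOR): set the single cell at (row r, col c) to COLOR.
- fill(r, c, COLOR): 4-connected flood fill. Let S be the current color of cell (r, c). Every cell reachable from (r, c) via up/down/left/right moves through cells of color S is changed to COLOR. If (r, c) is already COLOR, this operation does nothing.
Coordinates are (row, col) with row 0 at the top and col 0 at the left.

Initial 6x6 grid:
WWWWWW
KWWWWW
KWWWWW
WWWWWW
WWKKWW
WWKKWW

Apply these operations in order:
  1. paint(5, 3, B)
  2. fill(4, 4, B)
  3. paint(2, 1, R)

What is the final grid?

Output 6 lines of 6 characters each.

After op 1 paint(5,3,B):
WWWWWW
KWWWWW
KWWWWW
WWWWWW
WWKKWW
WWKBWW
After op 2 fill(4,4,B) [30 cells changed]:
BBBBBB
KBBBBB
KBBBBB
BBBBBB
BBKKBB
BBKBBB
After op 3 paint(2,1,R):
BBBBBB
KBBBBB
KRBBBB
BBBBBB
BBKKBB
BBKBBB

Answer: BBBBBB
KBBBBB
KRBBBB
BBBBBB
BBKKBB
BBKBBB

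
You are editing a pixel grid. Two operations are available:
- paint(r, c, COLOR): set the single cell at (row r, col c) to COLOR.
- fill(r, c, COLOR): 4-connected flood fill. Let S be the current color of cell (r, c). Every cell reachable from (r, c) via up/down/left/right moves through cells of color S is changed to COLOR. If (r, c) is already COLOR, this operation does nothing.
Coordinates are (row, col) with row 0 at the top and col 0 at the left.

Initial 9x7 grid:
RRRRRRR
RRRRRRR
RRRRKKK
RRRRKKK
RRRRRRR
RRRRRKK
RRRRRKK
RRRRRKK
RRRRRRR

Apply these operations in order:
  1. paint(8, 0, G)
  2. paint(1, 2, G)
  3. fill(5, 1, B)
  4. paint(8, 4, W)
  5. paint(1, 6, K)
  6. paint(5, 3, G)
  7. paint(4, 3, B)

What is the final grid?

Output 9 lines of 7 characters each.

After op 1 paint(8,0,G):
RRRRRRR
RRRRRRR
RRRRKKK
RRRRKKK
RRRRRRR
RRRRRKK
RRRRRKK
RRRRRKK
GRRRRRR
After op 2 paint(1,2,G):
RRRRRRR
RRGRRRR
RRRRKKK
RRRRKKK
RRRRRRR
RRRRRKK
RRRRRKK
RRRRRKK
GRRRRRR
After op 3 fill(5,1,B) [49 cells changed]:
BBBBBBB
BBGBBBB
BBBBKKK
BBBBKKK
BBBBBBB
BBBBBKK
BBBBBKK
BBBBBKK
GBBBBBB
After op 4 paint(8,4,W):
BBBBBBB
BBGBBBB
BBBBKKK
BBBBKKK
BBBBBBB
BBBBBKK
BBBBBKK
BBBBBKK
GBBBWBB
After op 5 paint(1,6,K):
BBBBBBB
BBGBBBK
BBBBKKK
BBBBKKK
BBBBBBB
BBBBBKK
BBBBBKK
BBBBBKK
GBBBWBB
After op 6 paint(5,3,G):
BBBBBBB
BBGBBBK
BBBBKKK
BBBBKKK
BBBBBBB
BBBGBKK
BBBBBKK
BBBBBKK
GBBBWBB
After op 7 paint(4,3,B):
BBBBBBB
BBGBBBK
BBBBKKK
BBBBKKK
BBBBBBB
BBBGBKK
BBBBBKK
BBBBBKK
GBBBWBB

Answer: BBBBBBB
BBGBBBK
BBBBKKK
BBBBKKK
BBBBBBB
BBBGBKK
BBBBBKK
BBBBBKK
GBBBWBB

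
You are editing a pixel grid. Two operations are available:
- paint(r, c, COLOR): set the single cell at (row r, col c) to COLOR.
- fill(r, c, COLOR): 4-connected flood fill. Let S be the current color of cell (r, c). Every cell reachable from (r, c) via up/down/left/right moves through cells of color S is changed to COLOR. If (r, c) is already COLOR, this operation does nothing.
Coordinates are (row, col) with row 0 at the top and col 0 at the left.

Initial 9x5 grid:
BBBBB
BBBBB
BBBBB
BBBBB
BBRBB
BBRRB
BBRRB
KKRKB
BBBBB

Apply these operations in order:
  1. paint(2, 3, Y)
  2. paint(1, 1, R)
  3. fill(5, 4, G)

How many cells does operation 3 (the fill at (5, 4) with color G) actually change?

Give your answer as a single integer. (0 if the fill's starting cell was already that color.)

After op 1 paint(2,3,Y):
BBBBB
BBBBB
BBBYB
BBBBB
BBRBB
BBRRB
BBRRB
KKRKB
BBBBB
After op 2 paint(1,1,R):
BBBBB
BRBBB
BBBYB
BBBBB
BBRBB
BBRRB
BBRRB
KKRKB
BBBBB
After op 3 fill(5,4,G) [34 cells changed]:
GGGGG
GRGGG
GGGYG
GGGGG
GGRGG
GGRRG
GGRRG
KKRKG
GGGGG

Answer: 34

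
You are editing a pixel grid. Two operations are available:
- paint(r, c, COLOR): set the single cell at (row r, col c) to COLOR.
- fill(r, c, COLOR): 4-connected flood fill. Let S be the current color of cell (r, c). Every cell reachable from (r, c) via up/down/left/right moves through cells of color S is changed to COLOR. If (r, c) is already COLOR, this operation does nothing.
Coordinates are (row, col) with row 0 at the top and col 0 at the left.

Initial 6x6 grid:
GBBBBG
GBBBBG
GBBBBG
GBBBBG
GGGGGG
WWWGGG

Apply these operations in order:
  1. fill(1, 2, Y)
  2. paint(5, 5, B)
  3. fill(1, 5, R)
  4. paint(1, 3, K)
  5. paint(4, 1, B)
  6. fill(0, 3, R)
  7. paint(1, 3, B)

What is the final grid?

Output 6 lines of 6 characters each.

After op 1 fill(1,2,Y) [16 cells changed]:
GYYYYG
GYYYYG
GYYYYG
GYYYYG
GGGGGG
WWWGGG
After op 2 paint(5,5,B):
GYYYYG
GYYYYG
GYYYYG
GYYYYG
GGGGGG
WWWGGB
After op 3 fill(1,5,R) [16 cells changed]:
RYYYYR
RYYYYR
RYYYYR
RYYYYR
RRRRRR
WWWRRB
After op 4 paint(1,3,K):
RYYYYR
RYYKYR
RYYYYR
RYYYYR
RRRRRR
WWWRRB
After op 5 paint(4,1,B):
RYYYYR
RYYKYR
RYYYYR
RYYYYR
RBRRRR
WWWRRB
After op 6 fill(0,3,R) [15 cells changed]:
RRRRRR
RRRKRR
RRRRRR
RRRRRR
RBRRRR
WWWRRB
After op 7 paint(1,3,B):
RRRRRR
RRRBRR
RRRRRR
RRRRRR
RBRRRR
WWWRRB

Answer: RRRRRR
RRRBRR
RRRRRR
RRRRRR
RBRRRR
WWWRRB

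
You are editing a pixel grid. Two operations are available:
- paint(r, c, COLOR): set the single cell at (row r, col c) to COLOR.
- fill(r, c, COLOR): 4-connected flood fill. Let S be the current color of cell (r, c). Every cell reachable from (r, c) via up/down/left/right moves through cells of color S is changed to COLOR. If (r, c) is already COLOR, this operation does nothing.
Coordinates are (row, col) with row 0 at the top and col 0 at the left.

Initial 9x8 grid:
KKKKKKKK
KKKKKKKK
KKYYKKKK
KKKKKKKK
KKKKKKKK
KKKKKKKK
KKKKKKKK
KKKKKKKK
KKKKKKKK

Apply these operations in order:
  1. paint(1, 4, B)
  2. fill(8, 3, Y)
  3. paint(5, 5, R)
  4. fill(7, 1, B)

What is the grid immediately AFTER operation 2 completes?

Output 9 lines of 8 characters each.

After op 1 paint(1,4,B):
KKKKKKKK
KKKKBKKK
KKYYKKKK
KKKKKKKK
KKKKKKKK
KKKKKKKK
KKKKKKKK
KKKKKKKK
KKKKKKKK
After op 2 fill(8,3,Y) [69 cells changed]:
YYYYYYYY
YYYYBYYY
YYYYYYYY
YYYYYYYY
YYYYYYYY
YYYYYYYY
YYYYYYYY
YYYYYYYY
YYYYYYYY

Answer: YYYYYYYY
YYYYBYYY
YYYYYYYY
YYYYYYYY
YYYYYYYY
YYYYYYYY
YYYYYYYY
YYYYYYYY
YYYYYYYY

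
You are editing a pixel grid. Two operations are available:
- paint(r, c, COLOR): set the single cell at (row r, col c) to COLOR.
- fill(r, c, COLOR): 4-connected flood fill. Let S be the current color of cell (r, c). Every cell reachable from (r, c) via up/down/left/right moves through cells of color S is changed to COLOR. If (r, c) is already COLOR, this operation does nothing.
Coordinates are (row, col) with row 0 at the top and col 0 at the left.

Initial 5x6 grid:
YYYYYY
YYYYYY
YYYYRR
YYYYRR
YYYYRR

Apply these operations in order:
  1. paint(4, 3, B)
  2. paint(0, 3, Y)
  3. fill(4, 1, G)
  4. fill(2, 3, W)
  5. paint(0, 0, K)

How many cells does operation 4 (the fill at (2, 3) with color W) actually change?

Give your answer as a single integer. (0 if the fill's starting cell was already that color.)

Answer: 23

Derivation:
After op 1 paint(4,3,B):
YYYYYY
YYYYYY
YYYYRR
YYYYRR
YYYBRR
After op 2 paint(0,3,Y):
YYYYYY
YYYYYY
YYYYRR
YYYYRR
YYYBRR
After op 3 fill(4,1,G) [23 cells changed]:
GGGGGG
GGGGGG
GGGGRR
GGGGRR
GGGBRR
After op 4 fill(2,3,W) [23 cells changed]:
WWWWWW
WWWWWW
WWWWRR
WWWWRR
WWWBRR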